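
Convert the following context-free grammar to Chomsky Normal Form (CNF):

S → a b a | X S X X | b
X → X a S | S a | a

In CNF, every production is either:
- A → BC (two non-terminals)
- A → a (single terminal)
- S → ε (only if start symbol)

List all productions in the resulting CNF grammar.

TA → a; TB → b; S → b; X → a; S → TA X0; X0 → TB TA; S → X X1; X1 → S X2; X2 → X X; X → X X3; X3 → TA S; X → S TA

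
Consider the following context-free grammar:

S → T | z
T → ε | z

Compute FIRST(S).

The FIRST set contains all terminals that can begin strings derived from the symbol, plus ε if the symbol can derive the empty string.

We compute FIRST(S) using the standard algorithm.
FIRST(S) = {z, ε}
FIRST(T) = {z, ε}
Therefore, FIRST(S) = {z, ε}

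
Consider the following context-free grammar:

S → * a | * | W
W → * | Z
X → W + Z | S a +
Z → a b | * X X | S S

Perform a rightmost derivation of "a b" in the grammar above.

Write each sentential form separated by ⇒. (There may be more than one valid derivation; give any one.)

S ⇒ W ⇒ Z ⇒ a b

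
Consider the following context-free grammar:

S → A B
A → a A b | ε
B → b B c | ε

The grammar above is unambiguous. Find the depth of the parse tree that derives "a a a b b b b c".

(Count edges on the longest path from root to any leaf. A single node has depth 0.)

5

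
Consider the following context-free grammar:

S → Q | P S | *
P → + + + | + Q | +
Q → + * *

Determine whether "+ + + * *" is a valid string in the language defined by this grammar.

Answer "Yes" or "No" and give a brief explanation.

Yes - a valid derivation exists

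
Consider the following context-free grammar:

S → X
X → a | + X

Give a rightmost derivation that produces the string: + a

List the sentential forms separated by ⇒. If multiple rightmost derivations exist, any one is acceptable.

S ⇒ X ⇒ + X ⇒ + a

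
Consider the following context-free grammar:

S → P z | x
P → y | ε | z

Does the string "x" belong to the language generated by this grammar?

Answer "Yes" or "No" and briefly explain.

Yes - a valid derivation exists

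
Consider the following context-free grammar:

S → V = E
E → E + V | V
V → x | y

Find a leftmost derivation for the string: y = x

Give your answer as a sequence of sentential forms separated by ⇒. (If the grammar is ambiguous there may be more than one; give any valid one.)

S ⇒ V = E ⇒ y = E ⇒ y = V ⇒ y = x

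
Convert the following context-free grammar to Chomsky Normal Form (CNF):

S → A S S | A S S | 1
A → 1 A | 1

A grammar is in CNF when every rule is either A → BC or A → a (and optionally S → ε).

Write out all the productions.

S → 1; T1 → 1; A → 1; S → A X0; X0 → S S; S → A X1; X1 → S S; A → T1 A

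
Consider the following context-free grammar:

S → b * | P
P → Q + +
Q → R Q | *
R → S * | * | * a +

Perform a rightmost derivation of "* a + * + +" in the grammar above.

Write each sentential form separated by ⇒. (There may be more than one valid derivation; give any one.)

S ⇒ P ⇒ Q + + ⇒ R Q + + ⇒ R * + + ⇒ * a + * + +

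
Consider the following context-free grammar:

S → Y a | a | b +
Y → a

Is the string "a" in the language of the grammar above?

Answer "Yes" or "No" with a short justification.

Yes - a valid derivation exists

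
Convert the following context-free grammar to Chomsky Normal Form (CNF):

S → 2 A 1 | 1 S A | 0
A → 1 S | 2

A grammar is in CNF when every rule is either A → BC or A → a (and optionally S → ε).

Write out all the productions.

T2 → 2; T1 → 1; S → 0; A → 2; S → T2 X0; X0 → A T1; S → T1 X1; X1 → S A; A → T1 S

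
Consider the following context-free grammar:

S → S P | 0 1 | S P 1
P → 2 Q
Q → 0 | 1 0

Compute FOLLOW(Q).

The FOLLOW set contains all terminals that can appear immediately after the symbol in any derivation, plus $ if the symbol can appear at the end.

We compute FOLLOW(Q) using the standard algorithm.
FOLLOW(S) starts with {$}.
FIRST(P) = {2}
FIRST(Q) = {0, 1}
FIRST(S) = {0}
FOLLOW(P) = {$, 1, 2}
FOLLOW(Q) = {$, 1, 2}
FOLLOW(S) = {$, 2}
Therefore, FOLLOW(Q) = {$, 1, 2}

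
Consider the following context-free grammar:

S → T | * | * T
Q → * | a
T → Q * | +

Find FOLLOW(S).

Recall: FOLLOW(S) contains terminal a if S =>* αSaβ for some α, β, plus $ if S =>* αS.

We compute FOLLOW(S) using the standard algorithm.
FOLLOW(S) starts with {$}.
FIRST(Q) = {*, a}
FIRST(S) = {*, +, a}
FIRST(T) = {*, +, a}
FOLLOW(Q) = {*}
FOLLOW(S) = {$}
FOLLOW(T) = {$}
Therefore, FOLLOW(S) = {$}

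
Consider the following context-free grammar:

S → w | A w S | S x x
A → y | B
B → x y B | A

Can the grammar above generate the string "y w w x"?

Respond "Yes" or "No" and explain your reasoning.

No - no valid derivation exists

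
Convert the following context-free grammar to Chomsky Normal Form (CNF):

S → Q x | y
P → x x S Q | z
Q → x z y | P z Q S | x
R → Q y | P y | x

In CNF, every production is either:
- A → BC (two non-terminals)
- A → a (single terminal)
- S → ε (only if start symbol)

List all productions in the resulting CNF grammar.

TX → x; S → y; P → z; TZ → z; TY → y; Q → x; R → x; S → Q TX; P → TX X0; X0 → TX X1; X1 → S Q; Q → TX X2; X2 → TZ TY; Q → P X3; X3 → TZ X4; X4 → Q S; R → Q TY; R → P TY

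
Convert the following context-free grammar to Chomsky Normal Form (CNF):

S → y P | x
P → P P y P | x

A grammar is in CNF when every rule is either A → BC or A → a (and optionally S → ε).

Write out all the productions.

TY → y; S → x; P → x; S → TY P; P → P X0; X0 → P X1; X1 → TY P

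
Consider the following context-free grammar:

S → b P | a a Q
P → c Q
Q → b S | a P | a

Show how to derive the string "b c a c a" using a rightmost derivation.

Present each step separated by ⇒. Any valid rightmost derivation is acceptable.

S ⇒ b P ⇒ b c Q ⇒ b c a P ⇒ b c a c Q ⇒ b c a c a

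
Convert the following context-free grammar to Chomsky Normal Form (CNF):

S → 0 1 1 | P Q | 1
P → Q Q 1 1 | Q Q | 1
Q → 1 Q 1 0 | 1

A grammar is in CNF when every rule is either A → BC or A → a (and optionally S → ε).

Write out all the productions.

T0 → 0; T1 → 1; S → 1; P → 1; Q → 1; S → T0 X0; X0 → T1 T1; S → P Q; P → Q X1; X1 → Q X2; X2 → T1 T1; P → Q Q; Q → T1 X3; X3 → Q X4; X4 → T1 T0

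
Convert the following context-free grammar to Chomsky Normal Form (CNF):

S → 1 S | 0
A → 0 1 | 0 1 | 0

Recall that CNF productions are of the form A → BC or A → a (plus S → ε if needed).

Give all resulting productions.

T1 → 1; S → 0; T0 → 0; A → 0; S → T1 S; A → T0 T1; A → T0 T1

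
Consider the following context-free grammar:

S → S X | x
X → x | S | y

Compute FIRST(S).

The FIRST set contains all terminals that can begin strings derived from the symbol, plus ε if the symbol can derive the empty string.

We compute FIRST(S) using the standard algorithm.
FIRST(S) = {x}
FIRST(X) = {x, y}
Therefore, FIRST(S) = {x}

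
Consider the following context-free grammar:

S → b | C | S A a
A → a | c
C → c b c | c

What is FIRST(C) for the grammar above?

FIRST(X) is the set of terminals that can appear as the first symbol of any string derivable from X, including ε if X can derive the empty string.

We compute FIRST(C) using the standard algorithm.
FIRST(A) = {a, c}
FIRST(C) = {c}
FIRST(S) = {b, c}
Therefore, FIRST(C) = {c}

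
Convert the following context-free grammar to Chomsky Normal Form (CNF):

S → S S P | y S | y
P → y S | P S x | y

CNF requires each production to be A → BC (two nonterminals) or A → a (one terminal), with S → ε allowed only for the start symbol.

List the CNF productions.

TY → y; S → y; TX → x; P → y; S → S X0; X0 → S P; S → TY S; P → TY S; P → P X1; X1 → S TX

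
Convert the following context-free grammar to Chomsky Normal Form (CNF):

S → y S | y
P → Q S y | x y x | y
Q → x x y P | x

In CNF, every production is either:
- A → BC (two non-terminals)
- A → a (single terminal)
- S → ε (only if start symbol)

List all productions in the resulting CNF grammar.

TY → y; S → y; TX → x; P → y; Q → x; S → TY S; P → Q X0; X0 → S TY; P → TX X1; X1 → TY TX; Q → TX X2; X2 → TX X3; X3 → TY P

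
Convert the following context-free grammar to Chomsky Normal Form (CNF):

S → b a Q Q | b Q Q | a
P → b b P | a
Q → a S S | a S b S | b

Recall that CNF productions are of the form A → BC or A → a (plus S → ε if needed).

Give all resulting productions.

TB → b; TA → a; S → a; P → a; Q → b; S → TB X0; X0 → TA X1; X1 → Q Q; S → TB X2; X2 → Q Q; P → TB X3; X3 → TB P; Q → TA X4; X4 → S S; Q → TA X5; X5 → S X6; X6 → TB S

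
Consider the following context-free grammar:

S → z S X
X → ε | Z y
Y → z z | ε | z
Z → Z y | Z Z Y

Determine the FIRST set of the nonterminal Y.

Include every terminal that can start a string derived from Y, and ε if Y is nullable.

We compute FIRST(Y) using the standard algorithm.
FIRST(S) = {z}
FIRST(X) = {ε}
FIRST(Y) = {z, ε}
FIRST(Z) = {}
Therefore, FIRST(Y) = {z, ε}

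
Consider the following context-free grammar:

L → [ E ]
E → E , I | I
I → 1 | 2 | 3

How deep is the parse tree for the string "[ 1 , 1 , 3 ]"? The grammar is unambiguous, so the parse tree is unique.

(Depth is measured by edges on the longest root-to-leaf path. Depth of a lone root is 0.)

5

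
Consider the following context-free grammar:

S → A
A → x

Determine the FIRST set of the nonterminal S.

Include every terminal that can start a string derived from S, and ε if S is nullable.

We compute FIRST(S) using the standard algorithm.
FIRST(A) = {x}
FIRST(S) = {x}
Therefore, FIRST(S) = {x}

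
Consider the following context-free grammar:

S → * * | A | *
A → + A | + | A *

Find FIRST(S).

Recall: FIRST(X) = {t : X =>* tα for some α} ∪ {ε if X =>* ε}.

We compute FIRST(S) using the standard algorithm.
FIRST(A) = {+}
FIRST(S) = {*, +}
Therefore, FIRST(S) = {*, +}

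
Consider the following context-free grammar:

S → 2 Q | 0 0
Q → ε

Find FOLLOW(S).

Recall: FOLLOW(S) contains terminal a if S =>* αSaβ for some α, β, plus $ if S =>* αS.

We compute FOLLOW(S) using the standard algorithm.
FOLLOW(S) starts with {$}.
FIRST(Q) = {ε}
FIRST(S) = {0, 2}
FOLLOW(Q) = {$}
FOLLOW(S) = {$}
Therefore, FOLLOW(S) = {$}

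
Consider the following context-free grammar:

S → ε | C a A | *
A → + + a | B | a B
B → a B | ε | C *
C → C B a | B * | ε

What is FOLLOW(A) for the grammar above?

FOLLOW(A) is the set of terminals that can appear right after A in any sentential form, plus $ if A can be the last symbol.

We compute FOLLOW(A) using the standard algorithm.
FOLLOW(S) starts with {$}.
FIRST(A) = {*, +, a, ε}
FIRST(B) = {*, a, ε}
FIRST(C) = {*, a, ε}
FIRST(S) = {*, a, ε}
FOLLOW(A) = {$}
FOLLOW(B) = {$, *, a}
FOLLOW(C) = {*, a}
FOLLOW(S) = {$}
Therefore, FOLLOW(A) = {$}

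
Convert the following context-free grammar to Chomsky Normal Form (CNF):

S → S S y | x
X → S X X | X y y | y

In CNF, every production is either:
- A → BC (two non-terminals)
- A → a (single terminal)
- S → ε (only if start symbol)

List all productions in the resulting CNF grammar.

TY → y; S → x; X → y; S → S X0; X0 → S TY; X → S X1; X1 → X X; X → X X2; X2 → TY TY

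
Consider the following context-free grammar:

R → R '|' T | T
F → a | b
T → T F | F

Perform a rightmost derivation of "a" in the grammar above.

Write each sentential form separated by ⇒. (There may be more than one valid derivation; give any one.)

R ⇒ T ⇒ F ⇒ a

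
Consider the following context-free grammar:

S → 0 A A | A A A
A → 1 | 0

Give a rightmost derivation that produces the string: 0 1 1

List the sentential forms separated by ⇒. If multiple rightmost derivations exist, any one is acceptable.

S ⇒ 0 A A ⇒ 0 A 1 ⇒ 0 1 1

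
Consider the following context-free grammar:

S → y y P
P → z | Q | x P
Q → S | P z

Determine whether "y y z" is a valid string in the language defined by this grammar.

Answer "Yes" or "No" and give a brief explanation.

Yes - a valid derivation exists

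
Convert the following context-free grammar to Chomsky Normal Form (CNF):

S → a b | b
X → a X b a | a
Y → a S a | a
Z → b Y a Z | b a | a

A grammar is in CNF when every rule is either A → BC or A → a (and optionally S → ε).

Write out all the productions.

TA → a; TB → b; S → b; X → a; Y → a; Z → a; S → TA TB; X → TA X0; X0 → X X1; X1 → TB TA; Y → TA X2; X2 → S TA; Z → TB X3; X3 → Y X4; X4 → TA Z; Z → TB TA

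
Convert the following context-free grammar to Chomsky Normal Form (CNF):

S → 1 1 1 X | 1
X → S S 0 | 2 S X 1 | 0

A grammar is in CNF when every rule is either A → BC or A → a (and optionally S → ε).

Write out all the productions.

T1 → 1; S → 1; T0 → 0; T2 → 2; X → 0; S → T1 X0; X0 → T1 X1; X1 → T1 X; X → S X2; X2 → S T0; X → T2 X3; X3 → S X4; X4 → X T1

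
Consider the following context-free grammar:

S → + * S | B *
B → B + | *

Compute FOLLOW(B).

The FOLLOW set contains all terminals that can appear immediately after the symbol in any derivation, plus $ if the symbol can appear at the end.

We compute FOLLOW(B) using the standard algorithm.
FOLLOW(S) starts with {$}.
FIRST(B) = {*}
FIRST(S) = {*, +}
FOLLOW(B) = {*, +}
FOLLOW(S) = {$}
Therefore, FOLLOW(B) = {*, +}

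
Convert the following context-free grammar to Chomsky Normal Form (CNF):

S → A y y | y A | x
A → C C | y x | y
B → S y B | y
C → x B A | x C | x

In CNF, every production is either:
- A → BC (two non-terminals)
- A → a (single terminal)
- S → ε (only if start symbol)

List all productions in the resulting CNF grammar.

TY → y; S → x; TX → x; A → y; B → y; C → x; S → A X0; X0 → TY TY; S → TY A; A → C C; A → TY TX; B → S X1; X1 → TY B; C → TX X2; X2 → B A; C → TX C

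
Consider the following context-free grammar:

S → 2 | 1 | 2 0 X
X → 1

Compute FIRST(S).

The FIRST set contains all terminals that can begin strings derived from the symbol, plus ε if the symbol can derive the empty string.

We compute FIRST(S) using the standard algorithm.
FIRST(S) = {1, 2}
FIRST(X) = {1}
Therefore, FIRST(S) = {1, 2}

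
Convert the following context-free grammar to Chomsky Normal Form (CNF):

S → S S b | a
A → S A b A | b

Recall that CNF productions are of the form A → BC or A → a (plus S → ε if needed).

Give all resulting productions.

TB → b; S → a; A → b; S → S X0; X0 → S TB; A → S X1; X1 → A X2; X2 → TB A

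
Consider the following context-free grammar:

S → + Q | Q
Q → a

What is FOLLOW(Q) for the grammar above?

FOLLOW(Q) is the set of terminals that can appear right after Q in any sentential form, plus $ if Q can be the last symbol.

We compute FOLLOW(Q) using the standard algorithm.
FOLLOW(S) starts with {$}.
FIRST(Q) = {a}
FIRST(S) = {+, a}
FOLLOW(Q) = {$}
FOLLOW(S) = {$}
Therefore, FOLLOW(Q) = {$}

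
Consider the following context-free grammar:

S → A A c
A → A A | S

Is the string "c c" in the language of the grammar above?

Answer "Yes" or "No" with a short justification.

No - no valid derivation exists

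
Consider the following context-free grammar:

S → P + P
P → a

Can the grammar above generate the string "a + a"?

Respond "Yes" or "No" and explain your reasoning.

Yes - a valid derivation exists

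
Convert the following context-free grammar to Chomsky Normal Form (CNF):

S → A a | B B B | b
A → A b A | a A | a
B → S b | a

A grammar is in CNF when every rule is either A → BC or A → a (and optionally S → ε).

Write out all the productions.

TA → a; S → b; TB → b; A → a; B → a; S → A TA; S → B X0; X0 → B B; A → A X1; X1 → TB A; A → TA A; B → S TB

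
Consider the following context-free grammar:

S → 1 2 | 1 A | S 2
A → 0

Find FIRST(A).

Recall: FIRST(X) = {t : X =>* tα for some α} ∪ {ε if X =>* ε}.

We compute FIRST(A) using the standard algorithm.
FIRST(A) = {0}
FIRST(S) = {1}
Therefore, FIRST(A) = {0}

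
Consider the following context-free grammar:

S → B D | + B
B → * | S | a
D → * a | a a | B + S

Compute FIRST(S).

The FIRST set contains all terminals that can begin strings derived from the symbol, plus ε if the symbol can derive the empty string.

We compute FIRST(S) using the standard algorithm.
FIRST(B) = {*, +, a}
FIRST(D) = {*, +, a}
FIRST(S) = {*, +, a}
Therefore, FIRST(S) = {*, +, a}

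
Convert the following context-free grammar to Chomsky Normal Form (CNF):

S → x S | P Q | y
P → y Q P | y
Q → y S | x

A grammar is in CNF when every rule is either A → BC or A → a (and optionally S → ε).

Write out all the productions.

TX → x; S → y; TY → y; P → y; Q → x; S → TX S; S → P Q; P → TY X0; X0 → Q P; Q → TY S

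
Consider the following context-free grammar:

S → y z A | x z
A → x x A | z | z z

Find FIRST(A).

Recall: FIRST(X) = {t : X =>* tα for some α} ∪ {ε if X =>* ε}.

We compute FIRST(A) using the standard algorithm.
FIRST(A) = {x, z}
FIRST(S) = {x, y}
Therefore, FIRST(A) = {x, z}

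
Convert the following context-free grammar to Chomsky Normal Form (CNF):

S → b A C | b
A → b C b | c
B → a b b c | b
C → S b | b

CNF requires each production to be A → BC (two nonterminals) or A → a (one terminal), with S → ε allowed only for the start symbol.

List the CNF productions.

TB → b; S → b; A → c; TA → a; TC → c; B → b; C → b; S → TB X0; X0 → A C; A → TB X1; X1 → C TB; B → TA X2; X2 → TB X3; X3 → TB TC; C → S TB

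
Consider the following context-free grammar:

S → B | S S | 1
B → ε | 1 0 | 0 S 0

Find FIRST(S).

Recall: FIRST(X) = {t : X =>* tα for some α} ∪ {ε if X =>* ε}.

We compute FIRST(S) using the standard algorithm.
FIRST(B) = {0, 1, ε}
FIRST(S) = {0, 1, ε}
Therefore, FIRST(S) = {0, 1, ε}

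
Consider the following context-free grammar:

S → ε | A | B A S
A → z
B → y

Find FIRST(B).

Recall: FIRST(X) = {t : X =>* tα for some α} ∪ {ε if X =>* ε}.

We compute FIRST(B) using the standard algorithm.
FIRST(A) = {z}
FIRST(B) = {y}
FIRST(S) = {y, z, ε}
Therefore, FIRST(B) = {y}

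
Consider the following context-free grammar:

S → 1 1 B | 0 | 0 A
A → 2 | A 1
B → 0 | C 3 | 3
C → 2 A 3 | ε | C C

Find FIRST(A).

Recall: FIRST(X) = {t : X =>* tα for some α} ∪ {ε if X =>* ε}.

We compute FIRST(A) using the standard algorithm.
FIRST(A) = {2}
FIRST(B) = {0, 2, 3}
FIRST(C) = {2, ε}
FIRST(S) = {0, 1}
Therefore, FIRST(A) = {2}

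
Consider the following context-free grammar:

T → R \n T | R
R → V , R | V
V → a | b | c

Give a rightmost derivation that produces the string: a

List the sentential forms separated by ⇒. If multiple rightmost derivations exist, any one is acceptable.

T ⇒ R ⇒ V ⇒ a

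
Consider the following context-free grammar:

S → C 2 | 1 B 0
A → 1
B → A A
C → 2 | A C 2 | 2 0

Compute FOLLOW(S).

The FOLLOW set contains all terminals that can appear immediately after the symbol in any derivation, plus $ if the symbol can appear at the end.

We compute FOLLOW(S) using the standard algorithm.
FOLLOW(S) starts with {$}.
FIRST(A) = {1}
FIRST(B) = {1}
FIRST(C) = {1, 2}
FIRST(S) = {1, 2}
FOLLOW(A) = {0, 1, 2}
FOLLOW(B) = {0}
FOLLOW(C) = {2}
FOLLOW(S) = {$}
Therefore, FOLLOW(S) = {$}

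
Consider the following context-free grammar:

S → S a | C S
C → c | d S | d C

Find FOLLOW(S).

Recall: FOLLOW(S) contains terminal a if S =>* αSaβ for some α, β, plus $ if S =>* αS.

We compute FOLLOW(S) using the standard algorithm.
FOLLOW(S) starts with {$}.
FIRST(C) = {c, d}
FIRST(S) = {c, d}
FOLLOW(C) = {c, d}
FOLLOW(S) = {$, a, c, d}
Therefore, FOLLOW(S) = {$, a, c, d}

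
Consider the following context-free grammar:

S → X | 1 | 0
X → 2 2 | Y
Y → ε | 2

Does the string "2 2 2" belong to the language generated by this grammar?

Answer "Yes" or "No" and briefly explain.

No - no valid derivation exists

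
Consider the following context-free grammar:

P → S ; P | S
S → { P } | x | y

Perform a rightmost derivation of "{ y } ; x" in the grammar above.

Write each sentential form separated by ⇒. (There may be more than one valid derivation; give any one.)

P ⇒ S ; P ⇒ S ; S ⇒ S ; x ⇒ { P } ; x ⇒ { S } ; x ⇒ { y } ; x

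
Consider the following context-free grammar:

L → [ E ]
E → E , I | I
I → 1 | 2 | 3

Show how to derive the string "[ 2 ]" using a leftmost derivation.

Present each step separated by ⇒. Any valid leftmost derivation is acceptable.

L ⇒ [ E ] ⇒ [ I ] ⇒ [ 2 ]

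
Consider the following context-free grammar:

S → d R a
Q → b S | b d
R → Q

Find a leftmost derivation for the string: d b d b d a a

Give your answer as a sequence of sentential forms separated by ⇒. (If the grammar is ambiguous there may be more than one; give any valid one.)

S ⇒ d R a ⇒ d Q a ⇒ d b S a ⇒ d b d R a a ⇒ d b d Q a a ⇒ d b d b d a a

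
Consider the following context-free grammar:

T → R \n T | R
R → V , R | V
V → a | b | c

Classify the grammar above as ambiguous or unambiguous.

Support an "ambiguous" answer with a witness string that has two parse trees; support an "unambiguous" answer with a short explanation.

Unambiguous - every string in the language has a unique parse tree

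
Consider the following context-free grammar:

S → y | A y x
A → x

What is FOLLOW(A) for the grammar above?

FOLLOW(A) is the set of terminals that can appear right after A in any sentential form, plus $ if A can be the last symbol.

We compute FOLLOW(A) using the standard algorithm.
FOLLOW(S) starts with {$}.
FIRST(A) = {x}
FIRST(S) = {x, y}
FOLLOW(A) = {y}
FOLLOW(S) = {$}
Therefore, FOLLOW(A) = {y}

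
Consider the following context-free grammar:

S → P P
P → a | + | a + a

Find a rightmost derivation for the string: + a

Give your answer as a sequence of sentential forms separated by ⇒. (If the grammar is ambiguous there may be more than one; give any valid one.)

S ⇒ P P ⇒ P a ⇒ + a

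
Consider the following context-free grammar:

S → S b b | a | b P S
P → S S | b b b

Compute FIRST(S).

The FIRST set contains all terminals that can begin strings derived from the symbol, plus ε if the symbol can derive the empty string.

We compute FIRST(S) using the standard algorithm.
FIRST(P) = {a, b}
FIRST(S) = {a, b}
Therefore, FIRST(S) = {a, b}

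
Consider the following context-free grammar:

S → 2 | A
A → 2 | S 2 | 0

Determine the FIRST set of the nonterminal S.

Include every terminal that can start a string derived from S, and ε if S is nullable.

We compute FIRST(S) using the standard algorithm.
FIRST(A) = {0, 2}
FIRST(S) = {0, 2}
Therefore, FIRST(S) = {0, 2}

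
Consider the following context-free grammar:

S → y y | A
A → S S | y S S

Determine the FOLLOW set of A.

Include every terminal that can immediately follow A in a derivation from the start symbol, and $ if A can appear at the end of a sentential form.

We compute FOLLOW(A) using the standard algorithm.
FOLLOW(S) starts with {$}.
FIRST(A) = {y}
FIRST(S) = {y}
FOLLOW(A) = {$, y}
FOLLOW(S) = {$, y}
Therefore, FOLLOW(A) = {$, y}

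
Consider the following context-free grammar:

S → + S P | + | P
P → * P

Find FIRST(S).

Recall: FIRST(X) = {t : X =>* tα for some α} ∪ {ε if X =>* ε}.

We compute FIRST(S) using the standard algorithm.
FIRST(P) = {*}
FIRST(S) = {*, +}
Therefore, FIRST(S) = {*, +}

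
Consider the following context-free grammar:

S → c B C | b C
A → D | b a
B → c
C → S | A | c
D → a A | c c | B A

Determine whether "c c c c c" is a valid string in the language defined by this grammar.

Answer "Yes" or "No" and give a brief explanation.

Yes - a valid derivation exists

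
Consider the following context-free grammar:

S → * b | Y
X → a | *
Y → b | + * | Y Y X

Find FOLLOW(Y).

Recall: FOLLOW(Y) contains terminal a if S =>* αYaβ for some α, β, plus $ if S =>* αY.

We compute FOLLOW(Y) using the standard algorithm.
FOLLOW(S) starts with {$}.
FIRST(S) = {*, +, b}
FIRST(X) = {*, a}
FIRST(Y) = {+, b}
FOLLOW(S) = {$}
FOLLOW(X) = {$, *, +, a, b}
FOLLOW(Y) = {$, *, +, a, b}
Therefore, FOLLOW(Y) = {$, *, +, a, b}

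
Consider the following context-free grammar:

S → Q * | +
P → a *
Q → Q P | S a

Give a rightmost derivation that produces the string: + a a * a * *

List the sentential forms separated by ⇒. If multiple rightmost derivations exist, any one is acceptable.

S ⇒ Q * ⇒ Q P * ⇒ Q a * * ⇒ Q P a * * ⇒ Q a * a * * ⇒ S a a * a * * ⇒ + a a * a * *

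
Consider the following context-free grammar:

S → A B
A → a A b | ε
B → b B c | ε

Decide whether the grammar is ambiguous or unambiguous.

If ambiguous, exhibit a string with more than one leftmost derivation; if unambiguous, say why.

Unambiguous - every string in the language has a unique leftmost derivation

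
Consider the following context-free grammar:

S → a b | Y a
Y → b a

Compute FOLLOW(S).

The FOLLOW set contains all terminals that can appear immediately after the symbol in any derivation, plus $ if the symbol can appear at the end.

We compute FOLLOW(S) using the standard algorithm.
FOLLOW(S) starts with {$}.
FIRST(S) = {a, b}
FIRST(Y) = {b}
FOLLOW(S) = {$}
FOLLOW(Y) = {a}
Therefore, FOLLOW(S) = {$}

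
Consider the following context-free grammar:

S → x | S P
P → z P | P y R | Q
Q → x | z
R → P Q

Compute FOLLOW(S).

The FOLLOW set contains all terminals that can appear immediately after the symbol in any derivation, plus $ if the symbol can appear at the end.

We compute FOLLOW(S) using the standard algorithm.
FOLLOW(S) starts with {$}.
FIRST(P) = {x, z}
FIRST(Q) = {x, z}
FIRST(R) = {x, z}
FIRST(S) = {x}
FOLLOW(P) = {$, x, y, z}
FOLLOW(Q) = {$, x, y, z}
FOLLOW(R) = {$, x, y, z}
FOLLOW(S) = {$, x, z}
Therefore, FOLLOW(S) = {$, x, z}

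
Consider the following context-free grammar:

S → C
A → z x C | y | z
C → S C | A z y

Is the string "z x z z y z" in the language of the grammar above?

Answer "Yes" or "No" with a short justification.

No - no valid derivation exists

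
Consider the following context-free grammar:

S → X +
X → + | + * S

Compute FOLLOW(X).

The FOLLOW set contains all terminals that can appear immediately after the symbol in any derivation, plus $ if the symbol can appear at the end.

We compute FOLLOW(X) using the standard algorithm.
FOLLOW(S) starts with {$}.
FIRST(S) = {+}
FIRST(X) = {+}
FOLLOW(S) = {$, +}
FOLLOW(X) = {+}
Therefore, FOLLOW(X) = {+}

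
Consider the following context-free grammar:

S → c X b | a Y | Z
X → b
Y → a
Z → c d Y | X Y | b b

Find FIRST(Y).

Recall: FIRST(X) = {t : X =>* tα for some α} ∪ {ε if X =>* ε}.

We compute FIRST(Y) using the standard algorithm.
FIRST(S) = {a, b, c}
FIRST(X) = {b}
FIRST(Y) = {a}
FIRST(Z) = {b, c}
Therefore, FIRST(Y) = {a}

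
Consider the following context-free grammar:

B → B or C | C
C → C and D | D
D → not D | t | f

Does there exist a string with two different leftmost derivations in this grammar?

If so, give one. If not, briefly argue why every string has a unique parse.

No - every string in the language has a unique leftmost derivation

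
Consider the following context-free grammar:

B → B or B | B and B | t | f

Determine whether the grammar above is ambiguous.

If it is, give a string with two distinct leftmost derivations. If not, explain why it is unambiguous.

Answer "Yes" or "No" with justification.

Yes - the string 'f or t or f and t or f' has two distinct leftmost derivations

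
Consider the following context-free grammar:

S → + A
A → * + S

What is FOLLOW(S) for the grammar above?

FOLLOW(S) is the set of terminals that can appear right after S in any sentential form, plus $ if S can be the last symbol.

We compute FOLLOW(S) using the standard algorithm.
FOLLOW(S) starts with {$}.
FIRST(A) = {*}
FIRST(S) = {+}
FOLLOW(A) = {$}
FOLLOW(S) = {$}
Therefore, FOLLOW(S) = {$}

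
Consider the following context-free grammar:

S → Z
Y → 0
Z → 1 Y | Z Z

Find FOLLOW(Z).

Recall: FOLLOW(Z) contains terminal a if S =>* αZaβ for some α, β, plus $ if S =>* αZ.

We compute FOLLOW(Z) using the standard algorithm.
FOLLOW(S) starts with {$}.
FIRST(S) = {1}
FIRST(Y) = {0}
FIRST(Z) = {1}
FOLLOW(S) = {$}
FOLLOW(Y) = {$, 1}
FOLLOW(Z) = {$, 1}
Therefore, FOLLOW(Z) = {$, 1}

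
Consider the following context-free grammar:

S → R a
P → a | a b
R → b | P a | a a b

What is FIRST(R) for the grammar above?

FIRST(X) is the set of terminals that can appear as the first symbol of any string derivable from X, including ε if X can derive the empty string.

We compute FIRST(R) using the standard algorithm.
FIRST(P) = {a}
FIRST(R) = {a, b}
FIRST(S) = {a, b}
Therefore, FIRST(R) = {a, b}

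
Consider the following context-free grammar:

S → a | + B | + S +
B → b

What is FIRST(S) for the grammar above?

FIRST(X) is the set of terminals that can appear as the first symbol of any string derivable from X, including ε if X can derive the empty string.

We compute FIRST(S) using the standard algorithm.
FIRST(B) = {b}
FIRST(S) = {+, a}
Therefore, FIRST(S) = {+, a}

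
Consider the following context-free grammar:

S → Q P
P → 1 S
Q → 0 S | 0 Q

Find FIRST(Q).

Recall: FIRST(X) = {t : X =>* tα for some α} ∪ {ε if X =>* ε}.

We compute FIRST(Q) using the standard algorithm.
FIRST(P) = {1}
FIRST(Q) = {0}
FIRST(S) = {0}
Therefore, FIRST(Q) = {0}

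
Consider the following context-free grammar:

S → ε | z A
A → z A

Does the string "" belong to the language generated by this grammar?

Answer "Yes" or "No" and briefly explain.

Yes - a valid derivation exists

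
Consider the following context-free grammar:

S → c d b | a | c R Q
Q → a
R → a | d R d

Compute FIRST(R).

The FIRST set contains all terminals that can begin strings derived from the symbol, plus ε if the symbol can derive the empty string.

We compute FIRST(R) using the standard algorithm.
FIRST(Q) = {a}
FIRST(R) = {a, d}
FIRST(S) = {a, c}
Therefore, FIRST(R) = {a, d}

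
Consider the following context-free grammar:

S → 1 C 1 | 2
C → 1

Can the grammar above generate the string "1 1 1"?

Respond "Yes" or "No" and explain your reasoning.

Yes - a valid derivation exists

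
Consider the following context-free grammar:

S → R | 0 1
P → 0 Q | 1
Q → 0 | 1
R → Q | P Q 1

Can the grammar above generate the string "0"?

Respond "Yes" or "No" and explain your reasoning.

Yes - a valid derivation exists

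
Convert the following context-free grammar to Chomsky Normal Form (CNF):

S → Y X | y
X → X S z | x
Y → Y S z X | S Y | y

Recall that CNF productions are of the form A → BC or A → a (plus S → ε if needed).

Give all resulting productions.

S → y; TZ → z; X → x; Y → y; S → Y X; X → X X0; X0 → S TZ; Y → Y X1; X1 → S X2; X2 → TZ X; Y → S Y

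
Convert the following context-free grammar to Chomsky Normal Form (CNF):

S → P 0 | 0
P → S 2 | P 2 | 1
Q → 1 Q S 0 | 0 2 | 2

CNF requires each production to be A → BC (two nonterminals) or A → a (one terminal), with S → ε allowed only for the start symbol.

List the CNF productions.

T0 → 0; S → 0; T2 → 2; P → 1; T1 → 1; Q → 2; S → P T0; P → S T2; P → P T2; Q → T1 X0; X0 → Q X1; X1 → S T0; Q → T0 T2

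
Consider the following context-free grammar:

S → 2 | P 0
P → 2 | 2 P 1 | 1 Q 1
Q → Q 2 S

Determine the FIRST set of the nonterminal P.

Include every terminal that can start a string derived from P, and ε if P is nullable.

We compute FIRST(P) using the standard algorithm.
FIRST(P) = {1, 2}
FIRST(Q) = {}
FIRST(S) = {1, 2}
Therefore, FIRST(P) = {1, 2}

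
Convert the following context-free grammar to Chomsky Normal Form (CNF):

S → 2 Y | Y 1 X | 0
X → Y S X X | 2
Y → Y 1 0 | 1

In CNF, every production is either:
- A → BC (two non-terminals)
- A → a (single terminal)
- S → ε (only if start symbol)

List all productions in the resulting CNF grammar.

T2 → 2; T1 → 1; S → 0; X → 2; T0 → 0; Y → 1; S → T2 Y; S → Y X0; X0 → T1 X; X → Y X1; X1 → S X2; X2 → X X; Y → Y X3; X3 → T1 T0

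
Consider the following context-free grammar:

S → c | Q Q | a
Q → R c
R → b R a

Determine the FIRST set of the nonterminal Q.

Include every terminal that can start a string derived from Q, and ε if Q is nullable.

We compute FIRST(Q) using the standard algorithm.
FIRST(Q) = {b}
FIRST(R) = {b}
FIRST(S) = {a, b, c}
Therefore, FIRST(Q) = {b}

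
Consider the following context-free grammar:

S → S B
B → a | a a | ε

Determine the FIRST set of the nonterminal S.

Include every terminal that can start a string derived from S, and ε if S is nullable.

We compute FIRST(S) using the standard algorithm.
FIRST(B) = {a, ε}
FIRST(S) = {}
Therefore, FIRST(S) = {}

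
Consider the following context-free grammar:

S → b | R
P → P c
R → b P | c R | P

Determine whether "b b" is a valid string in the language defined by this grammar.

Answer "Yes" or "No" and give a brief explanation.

No - no valid derivation exists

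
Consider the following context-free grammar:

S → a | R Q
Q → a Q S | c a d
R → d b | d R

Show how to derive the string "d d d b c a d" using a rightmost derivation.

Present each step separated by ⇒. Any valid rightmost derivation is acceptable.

S ⇒ R Q ⇒ R c a d ⇒ d R c a d ⇒ d d R c a d ⇒ d d d b c a d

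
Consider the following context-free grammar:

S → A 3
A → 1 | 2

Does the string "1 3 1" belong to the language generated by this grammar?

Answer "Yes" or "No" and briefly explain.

No - no valid derivation exists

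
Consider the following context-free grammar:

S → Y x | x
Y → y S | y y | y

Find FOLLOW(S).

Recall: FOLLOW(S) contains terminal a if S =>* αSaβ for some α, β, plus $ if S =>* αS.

We compute FOLLOW(S) using the standard algorithm.
FOLLOW(S) starts with {$}.
FIRST(S) = {x, y}
FIRST(Y) = {y}
FOLLOW(S) = {$, x}
FOLLOW(Y) = {x}
Therefore, FOLLOW(S) = {$, x}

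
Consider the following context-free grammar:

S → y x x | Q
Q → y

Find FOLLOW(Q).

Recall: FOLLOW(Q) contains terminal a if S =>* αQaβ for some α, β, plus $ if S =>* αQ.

We compute FOLLOW(Q) using the standard algorithm.
FOLLOW(S) starts with {$}.
FIRST(Q) = {y}
FIRST(S) = {y}
FOLLOW(Q) = {$}
FOLLOW(S) = {$}
Therefore, FOLLOW(Q) = {$}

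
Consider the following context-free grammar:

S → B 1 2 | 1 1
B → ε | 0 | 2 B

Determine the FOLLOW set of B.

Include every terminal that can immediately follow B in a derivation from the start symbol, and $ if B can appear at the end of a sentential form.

We compute FOLLOW(B) using the standard algorithm.
FOLLOW(S) starts with {$}.
FIRST(B) = {0, 2, ε}
FIRST(S) = {0, 1, 2}
FOLLOW(B) = {1}
FOLLOW(S) = {$}
Therefore, FOLLOW(B) = {1}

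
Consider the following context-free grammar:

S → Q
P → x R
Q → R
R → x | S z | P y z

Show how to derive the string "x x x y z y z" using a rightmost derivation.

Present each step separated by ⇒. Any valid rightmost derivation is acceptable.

S ⇒ Q ⇒ R ⇒ P y z ⇒ x R y z ⇒ x P y z y z ⇒ x x R y z y z ⇒ x x x y z y z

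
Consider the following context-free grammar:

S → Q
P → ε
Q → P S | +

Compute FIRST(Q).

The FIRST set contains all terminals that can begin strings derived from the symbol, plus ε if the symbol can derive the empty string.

We compute FIRST(Q) using the standard algorithm.
FIRST(P) = {ε}
FIRST(Q) = {+}
FIRST(S) = {+}
Therefore, FIRST(Q) = {+}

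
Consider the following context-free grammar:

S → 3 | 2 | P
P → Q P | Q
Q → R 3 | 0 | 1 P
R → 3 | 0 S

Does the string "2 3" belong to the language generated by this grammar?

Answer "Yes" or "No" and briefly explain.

No - no valid derivation exists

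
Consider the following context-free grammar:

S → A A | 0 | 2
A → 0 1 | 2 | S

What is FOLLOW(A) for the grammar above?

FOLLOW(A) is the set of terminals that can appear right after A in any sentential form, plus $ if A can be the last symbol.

We compute FOLLOW(A) using the standard algorithm.
FOLLOW(S) starts with {$}.
FIRST(A) = {0, 2}
FIRST(S) = {0, 2}
FOLLOW(A) = {$, 0, 2}
FOLLOW(S) = {$, 0, 2}
Therefore, FOLLOW(A) = {$, 0, 2}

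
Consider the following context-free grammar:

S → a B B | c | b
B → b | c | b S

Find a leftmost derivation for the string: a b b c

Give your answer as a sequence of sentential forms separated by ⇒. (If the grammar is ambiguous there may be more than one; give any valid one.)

S ⇒ a B B ⇒ a b S B ⇒ a b b B ⇒ a b b c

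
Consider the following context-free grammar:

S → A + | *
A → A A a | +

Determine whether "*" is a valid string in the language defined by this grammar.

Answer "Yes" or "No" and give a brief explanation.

Yes - a valid derivation exists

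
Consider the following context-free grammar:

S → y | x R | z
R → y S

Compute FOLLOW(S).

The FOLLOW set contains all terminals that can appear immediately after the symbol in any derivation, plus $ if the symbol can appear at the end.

We compute FOLLOW(S) using the standard algorithm.
FOLLOW(S) starts with {$}.
FIRST(R) = {y}
FIRST(S) = {x, y, z}
FOLLOW(R) = {$}
FOLLOW(S) = {$}
Therefore, FOLLOW(S) = {$}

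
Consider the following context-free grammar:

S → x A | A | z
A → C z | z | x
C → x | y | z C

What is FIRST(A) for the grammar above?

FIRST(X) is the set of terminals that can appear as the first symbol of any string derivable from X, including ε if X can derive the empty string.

We compute FIRST(A) using the standard algorithm.
FIRST(A) = {x, y, z}
FIRST(C) = {x, y, z}
FIRST(S) = {x, y, z}
Therefore, FIRST(A) = {x, y, z}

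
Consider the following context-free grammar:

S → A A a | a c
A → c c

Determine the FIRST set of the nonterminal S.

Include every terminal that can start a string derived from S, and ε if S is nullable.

We compute FIRST(S) using the standard algorithm.
FIRST(A) = {c}
FIRST(S) = {a, c}
Therefore, FIRST(S) = {a, c}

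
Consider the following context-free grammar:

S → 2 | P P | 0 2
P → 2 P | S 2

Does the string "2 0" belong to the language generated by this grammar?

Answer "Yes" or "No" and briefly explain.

No - no valid derivation exists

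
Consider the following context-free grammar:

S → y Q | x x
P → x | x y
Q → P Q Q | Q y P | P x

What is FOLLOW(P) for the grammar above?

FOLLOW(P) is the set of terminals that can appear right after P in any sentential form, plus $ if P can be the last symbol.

We compute FOLLOW(P) using the standard algorithm.
FOLLOW(S) starts with {$}.
FIRST(P) = {x}
FIRST(Q) = {x}
FIRST(S) = {x, y}
FOLLOW(P) = {$, x, y}
FOLLOW(Q) = {$, x, y}
FOLLOW(S) = {$}
Therefore, FOLLOW(P) = {$, x, y}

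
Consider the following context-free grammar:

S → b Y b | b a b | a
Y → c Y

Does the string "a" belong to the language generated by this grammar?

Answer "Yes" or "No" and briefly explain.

Yes - a valid derivation exists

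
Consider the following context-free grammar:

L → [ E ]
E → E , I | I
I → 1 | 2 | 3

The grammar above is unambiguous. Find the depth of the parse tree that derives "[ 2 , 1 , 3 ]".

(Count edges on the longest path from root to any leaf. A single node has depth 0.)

5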